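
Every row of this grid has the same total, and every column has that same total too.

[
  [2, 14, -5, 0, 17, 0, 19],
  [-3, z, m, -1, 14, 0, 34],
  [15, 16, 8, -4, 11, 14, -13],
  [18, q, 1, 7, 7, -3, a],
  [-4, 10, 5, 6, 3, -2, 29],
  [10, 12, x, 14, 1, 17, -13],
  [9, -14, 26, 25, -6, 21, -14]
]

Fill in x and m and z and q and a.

Rows 1 and 3 both sum to 47, so that's the common total.
Column 7 has 19 + 34 − 13 + 29 − 13 − 14 = 42; the blank must be 47 − 42 = 5.
Row 4 has 18 + 1 + 7 + 7 − 3 + 5 = 35; the blank must be 47 − 35 = 12.
Column 2 has 14 + 16 + 12 + 10 + 12 − 14 = 50; the blank must be 47 − 50 = -3.
Row 2 has -3 − 3 − 1 + 14 + 0 + 34 = 41; the blank must be 47 − 41 = 6.
Row 6 has 10 + 12 + 14 + 1 + 17 − 13 = 41; the blank must be 47 − 41 = 6.

x = 6, m = 6, z = -3, q = 12, a = 5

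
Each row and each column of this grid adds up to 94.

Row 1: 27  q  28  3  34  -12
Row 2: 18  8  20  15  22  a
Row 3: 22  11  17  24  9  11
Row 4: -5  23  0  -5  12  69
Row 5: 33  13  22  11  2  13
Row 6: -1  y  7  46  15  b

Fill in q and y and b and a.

q = 14, y = 25, b = 2, a = 11

Row 1 has 27 + 28 + 3 + 34 − 12 = 80; the blank must be 94 − 80 = 14.
Column 2 has 14 + 8 + 11 + 23 + 13 = 69; the blank must be 94 − 69 = 25.
Row 6 has -1 + 25 + 7 + 46 + 15 = 92; the blank must be 94 − 92 = 2.
Row 2 has 18 + 8 + 20 + 15 + 22 = 83; the blank must be 94 − 83 = 11.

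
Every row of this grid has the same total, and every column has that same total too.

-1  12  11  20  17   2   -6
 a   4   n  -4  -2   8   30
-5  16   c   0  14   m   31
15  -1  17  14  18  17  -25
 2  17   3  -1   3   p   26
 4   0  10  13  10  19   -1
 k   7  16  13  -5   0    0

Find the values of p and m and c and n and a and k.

Rows 1 and 4 both sum to 55, so that's the common total.
Row 7: 7 + 16 + 13 − 5 + 0 + 0 = 31, so its missing entry is 55 − 31 = 24.
Row 5: 2 + 17 + 3 − 1 + 3 + 26 = 50, so its missing entry is 55 − 50 = 5.
Column 1: -1 − 5 + 15 + 2 + 4 + 24 = 39, so its missing entry is 55 − 39 = 16.
Row 2: 16 + 4 − 4 − 2 + 8 + 30 = 52, so its missing entry is 55 − 52 = 3.
Column 3: 11 + 3 + 17 + 3 + 10 + 16 = 60, so its missing entry is 55 − 60 = -5.
Row 3: -5 + 16 − 5 + 0 + 14 + 31 = 51, so its missing entry is 55 − 51 = 4.

p = 5, m = 4, c = -5, n = 3, a = 16, k = 24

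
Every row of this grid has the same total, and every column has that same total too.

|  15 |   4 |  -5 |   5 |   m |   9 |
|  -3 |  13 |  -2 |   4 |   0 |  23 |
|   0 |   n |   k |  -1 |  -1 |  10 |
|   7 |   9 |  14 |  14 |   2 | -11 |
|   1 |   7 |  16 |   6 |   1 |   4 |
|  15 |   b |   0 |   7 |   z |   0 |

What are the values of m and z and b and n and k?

Rows 2 and 4 both sum to 35, so that's the common total.
Row 1 has 15 + 4 − 5 + 5 + 9 = 28; the blank must be 35 − 28 = 7.
Column 5 has 7 + 0 − 1 + 2 + 1 = 9; the blank must be 35 − 9 = 26.
Row 6 has 15 + 0 + 7 + 26 + 0 = 48; the blank must be 35 − 48 = -13.
Column 2 has 4 + 13 + 9 + 7 − 13 = 20; the blank must be 35 − 20 = 15.
Row 3 has 0 + 15 − 1 − 1 + 10 = 23; the blank must be 35 − 23 = 12.

m = 7, z = 26, b = -13, n = 15, k = 12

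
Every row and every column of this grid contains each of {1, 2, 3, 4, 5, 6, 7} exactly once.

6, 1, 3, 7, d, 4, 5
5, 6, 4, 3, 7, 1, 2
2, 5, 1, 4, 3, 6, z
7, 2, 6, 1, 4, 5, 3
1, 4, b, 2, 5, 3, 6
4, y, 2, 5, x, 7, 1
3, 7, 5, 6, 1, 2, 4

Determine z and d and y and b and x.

z = 7, d = 2, y = 3, b = 7, x = 6

At (row 1, col 5): row 1 already has {1, 3, 4, 5, 6, 7}, so the value is 2.
For row 6, column 5: column 5 already has {1, 2, 3, 4, 5, 7}; that leaves 6.
For row 6, column 2: row 6 already has {1, 2, 4, 5, 6, 7}; that leaves 3.
Cell (5,3): row 5 already has {1, 2, 3, 4, 5, 6} → 7.
At (row 3, col 7): row 3 already has {1, 2, 3, 4, 5, 6}, so the value is 7.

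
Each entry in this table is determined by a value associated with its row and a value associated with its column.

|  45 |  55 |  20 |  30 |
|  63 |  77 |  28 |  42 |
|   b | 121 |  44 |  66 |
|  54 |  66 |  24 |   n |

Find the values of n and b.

n = 36, b = 99

Each row is a constant multiple of every other row — this is a multiplication table with the headers hidden.
Row 4 is 24/20 = 6/5 times row 1, so its entry in column 4 is 30 × 6/5 = 36.
Row 3 is 44/20 = 11/5 times row 1, so its entry in column 1 is 45 × 11/5 = 99.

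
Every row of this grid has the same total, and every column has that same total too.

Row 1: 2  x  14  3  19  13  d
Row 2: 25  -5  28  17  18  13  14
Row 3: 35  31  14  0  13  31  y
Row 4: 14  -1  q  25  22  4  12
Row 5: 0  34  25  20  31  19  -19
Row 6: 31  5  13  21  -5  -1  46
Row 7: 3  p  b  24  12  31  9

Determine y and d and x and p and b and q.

y = -14, d = 62, x = -3, p = 49, b = -18, q = 34

Rows 2 and 5 both sum to 110, so that's the common total.
Row 3 has 35 + 31 + 14 + 0 + 13 + 31 = 124; the blank must be 110 − 124 = -14.
Column 7 has 14 − 14 + 12 − 19 + 46 + 9 = 48; the blank must be 110 − 48 = 62.
Row 1 has 2 + 14 + 3 + 19 + 13 + 62 = 113; the blank must be 110 − 113 = -3.
Column 2 has -3 − 5 + 31 − 1 + 34 + 5 = 61; the blank must be 110 − 61 = 49.
Row 7 has 3 + 49 + 24 + 12 + 31 + 9 = 128; the blank must be 110 − 128 = -18.
Row 4 has 14 − 1 + 25 + 22 + 4 + 12 = 76; the blank must be 110 − 76 = 34.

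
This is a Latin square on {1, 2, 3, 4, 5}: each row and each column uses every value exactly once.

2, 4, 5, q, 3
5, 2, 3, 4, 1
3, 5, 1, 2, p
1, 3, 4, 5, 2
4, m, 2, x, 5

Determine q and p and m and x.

At (row 3, col 5): row 3 already has {1, 2, 3, 5}, so the value is 4.
For row 1, column 4: row 1 already has {2, 3, 4, 5}; that leaves 1.
For row 5, column 2: column 2 already has {2, 3, 4, 5}; that leaves 1.
Cell (5,4): row 5 already has {1, 2, 4, 5} → 3.

q = 1, p = 4, m = 1, x = 3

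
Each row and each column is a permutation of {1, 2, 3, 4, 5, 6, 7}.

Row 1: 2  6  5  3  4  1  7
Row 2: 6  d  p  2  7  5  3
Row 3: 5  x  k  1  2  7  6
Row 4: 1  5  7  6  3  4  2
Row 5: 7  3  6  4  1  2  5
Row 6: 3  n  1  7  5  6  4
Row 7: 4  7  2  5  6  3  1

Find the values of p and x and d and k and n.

p = 4, x = 4, d = 1, k = 3, n = 2

At (row 6, col 2): row 6 already has {1, 3, 4, 5, 6, 7}, so the value is 2.
At (row 2, col 3): row 2 is missing {1, 4} and column 3 is missing {3, 4}, so the value is 4.
Cell (2,2): row 2 already has {2, 3, 4, 5, 6, 7} → 1.
For row 3, column 2: column 2 already has {1, 2, 3, 5, 6, 7}; that leaves 4.
At (row 3, col 3): row 3 already has {1, 2, 4, 5, 6, 7}, so the value is 3.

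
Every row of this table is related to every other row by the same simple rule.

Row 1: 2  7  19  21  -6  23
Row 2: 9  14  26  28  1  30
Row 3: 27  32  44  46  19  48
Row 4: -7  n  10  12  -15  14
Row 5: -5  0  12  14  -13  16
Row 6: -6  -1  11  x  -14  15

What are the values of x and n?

The difference between any two rows is the same in every column — this is an addition table with the headers hidden.
Row 6 minus row 1 is -6 − 2 = -8, so its entry in column 4 is 21 + (-8) = 13.
Row 4 minus row 1 is -7 − 2 = -9, so its entry in column 2 is 7 + (-9) = -2.

x = 13, n = -2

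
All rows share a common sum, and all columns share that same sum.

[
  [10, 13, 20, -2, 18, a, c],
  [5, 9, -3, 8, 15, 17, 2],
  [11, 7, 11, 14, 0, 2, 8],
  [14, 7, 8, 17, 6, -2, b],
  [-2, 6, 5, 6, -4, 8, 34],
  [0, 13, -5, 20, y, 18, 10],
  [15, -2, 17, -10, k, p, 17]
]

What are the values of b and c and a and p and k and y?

b = 3, c = -21, a = 15, p = -5, k = 21, y = -3

Rows 2 and 3 both sum to 53, so that's the common total.
Row 6: 0 + 13 − 5 + 20 + 18 + 10 = 56, so its missing entry is 53 − 56 = -3.
Column 5: 18 + 15 + 0 + 6 − 4 − 3 = 32, so its missing entry is 53 − 32 = 21.
Row 7: 15 − 2 + 17 − 10 + 21 + 17 = 58, so its missing entry is 53 − 58 = -5.
Column 6: 17 + 2 − 2 + 8 + 18 − 5 = 38, so its missing entry is 53 − 38 = 15.
Row 1: 10 + 13 + 20 − 2 + 18 + 15 = 74, so its missing entry is 53 − 74 = -21.
Row 4: 14 + 7 + 8 + 17 + 6 − 2 = 50, so its missing entry is 53 − 50 = 3.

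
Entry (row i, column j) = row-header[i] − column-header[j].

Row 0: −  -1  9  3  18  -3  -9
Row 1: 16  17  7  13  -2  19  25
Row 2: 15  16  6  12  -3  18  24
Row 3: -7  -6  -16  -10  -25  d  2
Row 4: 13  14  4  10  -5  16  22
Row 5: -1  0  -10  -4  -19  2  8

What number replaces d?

-7 − (-3) = -4.

-4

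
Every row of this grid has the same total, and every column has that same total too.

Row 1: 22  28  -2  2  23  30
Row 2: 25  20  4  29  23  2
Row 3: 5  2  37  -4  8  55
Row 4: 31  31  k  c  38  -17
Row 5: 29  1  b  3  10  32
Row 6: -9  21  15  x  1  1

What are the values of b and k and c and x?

Rows 1 and 2 both sum to 103, so that's the common total.
Row 6 has -9 + 21 + 15 + 1 + 1 = 29; the blank must be 103 − 29 = 74.
Column 4 has 2 + 29 − 4 + 3 + 74 = 104; the blank must be 103 − 104 = -1.
Row 4 has 31 + 31 − 1 + 38 − 17 = 82; the blank must be 103 − 82 = 21.
Row 5 has 29 + 1 + 3 + 10 + 32 = 75; the blank must be 103 − 75 = 28.

b = 28, k = 21, c = -1, x = 74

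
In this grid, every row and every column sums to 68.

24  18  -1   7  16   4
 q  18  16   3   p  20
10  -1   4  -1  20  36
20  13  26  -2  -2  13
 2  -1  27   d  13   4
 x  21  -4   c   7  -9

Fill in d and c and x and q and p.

d = 23, c = 38, x = 15, q = -3, p = 14

Row 5: 2 − 1 + 27 + 13 + 4 = 45, so its missing entry is 68 − 45 = 23.
Column 5: 16 + 20 − 2 + 13 + 7 = 54, so its missing entry is 68 − 54 = 14.
Row 2: 18 + 16 + 3 + 14 + 20 = 71, so its missing entry is 68 − 71 = -3.
Column 1: 24 − 3 + 10 + 20 + 2 = 53, so its missing entry is 68 − 53 = 15.
Row 6: 15 + 21 − 4 + 7 − 9 = 30, so its missing entry is 68 − 30 = 38.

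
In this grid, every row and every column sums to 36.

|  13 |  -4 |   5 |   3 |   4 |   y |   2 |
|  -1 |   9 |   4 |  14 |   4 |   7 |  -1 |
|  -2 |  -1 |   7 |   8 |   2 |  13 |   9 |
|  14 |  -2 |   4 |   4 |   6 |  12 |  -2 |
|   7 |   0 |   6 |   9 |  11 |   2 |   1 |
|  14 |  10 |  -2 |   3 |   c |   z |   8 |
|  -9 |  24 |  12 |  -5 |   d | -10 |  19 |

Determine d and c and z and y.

Row 7: -9 + 24 + 12 − 5 − 10 + 19 = 31, so its missing entry is 36 − 31 = 5.
Column 5: 4 + 4 + 2 + 6 + 11 + 5 = 32, so its missing entry is 36 − 32 = 4.
Row 6: 14 + 10 − 2 + 3 + 4 + 8 = 37, so its missing entry is 36 − 37 = -1.
Row 1: 13 − 4 + 5 + 3 + 4 + 2 = 23, so its missing entry is 36 − 23 = 13.

d = 5, c = 4, z = -1, y = 13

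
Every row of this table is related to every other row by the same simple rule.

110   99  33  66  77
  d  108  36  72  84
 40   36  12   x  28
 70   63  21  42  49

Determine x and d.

x = 24, d = 120

Each row is a constant multiple of every other row — this is a multiplication table with the headers hidden.
Row 3 is 12/33 = 4/11 times row 1, so its entry in column 4 is 66 × 4/11 = 24.
Row 2 is 36/33 = 12/11 times row 1, so its entry in column 1 is 110 × 12/11 = 120.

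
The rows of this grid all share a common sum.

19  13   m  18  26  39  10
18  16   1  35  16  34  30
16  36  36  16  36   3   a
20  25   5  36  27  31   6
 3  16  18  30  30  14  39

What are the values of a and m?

a = 7, m = 25

The complete rows each total 150.
Row 3 is missing 150 − 143 = 7 (since 16 + 36 + 36 + 16 + 36 + 3 = 143).
Row 1 is missing 150 − 125 = 25 (since 19 + 13 + 18 + 26 + 39 + 10 = 125).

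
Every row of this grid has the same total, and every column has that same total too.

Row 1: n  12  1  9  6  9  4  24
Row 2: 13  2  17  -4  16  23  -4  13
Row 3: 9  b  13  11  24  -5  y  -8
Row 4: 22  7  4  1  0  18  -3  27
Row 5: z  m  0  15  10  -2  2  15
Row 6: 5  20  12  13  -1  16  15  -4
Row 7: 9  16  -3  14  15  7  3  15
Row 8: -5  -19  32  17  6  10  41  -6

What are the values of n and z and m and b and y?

n = 11, z = 12, m = 24, b = 14, y = 18

Rows 2 and 4 both sum to 76, so that's the common total.
Row 1: 12 + 1 + 9 + 6 + 9 + 4 + 24 = 65, so its missing entry is 76 − 65 = 11.
Column 1: 11 + 13 + 9 + 22 + 5 + 9 − 5 = 64, so its missing entry is 76 − 64 = 12.
Column 7: 4 − 4 − 3 + 2 + 15 + 3 + 41 = 58, so its missing entry is 76 − 58 = 18.
Row 3: 9 + 13 + 11 + 24 − 5 + 18 − 8 = 62, so its missing entry is 76 − 62 = 14.
Row 5: 12 + 0 + 15 + 10 − 2 + 2 + 15 = 52, so its missing entry is 76 − 52 = 24.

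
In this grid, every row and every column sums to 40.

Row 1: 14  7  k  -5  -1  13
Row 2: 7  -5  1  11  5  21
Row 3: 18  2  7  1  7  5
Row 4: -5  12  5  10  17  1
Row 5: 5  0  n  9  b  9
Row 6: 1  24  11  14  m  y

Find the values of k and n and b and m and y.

Column 6 has 13 + 21 + 5 + 1 + 9 = 49; the blank must be 40 − 49 = -9.
Row 6 has 1 + 24 + 11 + 14 − 9 = 41; the blank must be 40 − 41 = -1.
Column 5 has -1 + 5 + 7 + 17 − 1 = 27; the blank must be 40 − 27 = 13.
Row 5 has 5 + 0 + 9 + 13 + 9 = 36; the blank must be 40 − 36 = 4.
Row 1 has 14 + 7 − 5 − 1 + 13 = 28; the blank must be 40 − 28 = 12.

k = 12, n = 4, b = 13, m = -1, y = -9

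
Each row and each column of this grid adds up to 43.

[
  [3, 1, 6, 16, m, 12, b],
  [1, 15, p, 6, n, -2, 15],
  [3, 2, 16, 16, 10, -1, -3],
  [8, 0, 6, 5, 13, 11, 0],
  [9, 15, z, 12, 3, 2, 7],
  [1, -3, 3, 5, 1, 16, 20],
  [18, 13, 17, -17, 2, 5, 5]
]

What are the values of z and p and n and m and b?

The known cells in row 5 total 48, leaving 43 − 48 = -5 for the blank.
The known cells in column 3 total 43, leaving 43 − 43 = 0 for the blank.
The known cells in row 2 total 35, leaving 43 − 35 = 8 for the blank.
The known cells in column 5 total 37, leaving 43 − 37 = 6 for the blank.
The known cells in row 1 total 44, leaving 43 − 44 = -1 for the blank.

z = -5, p = 0, n = 8, m = 6, b = -1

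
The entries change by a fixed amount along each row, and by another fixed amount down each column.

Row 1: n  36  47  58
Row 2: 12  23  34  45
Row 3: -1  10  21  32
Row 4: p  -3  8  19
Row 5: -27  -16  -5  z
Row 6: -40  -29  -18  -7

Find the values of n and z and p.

Along each row the entries change by 11 per step; down each column they change by -13.
Row 1: from 36 at column 2, stepping by 11 to column 1 gives 25.
Row 5: from -27 at column 1, stepping by 11 to column 4 gives 6.
Row 4: from -3 at column 2, stepping by 11 to column 1 gives -14.

n = 25, z = 6, p = -14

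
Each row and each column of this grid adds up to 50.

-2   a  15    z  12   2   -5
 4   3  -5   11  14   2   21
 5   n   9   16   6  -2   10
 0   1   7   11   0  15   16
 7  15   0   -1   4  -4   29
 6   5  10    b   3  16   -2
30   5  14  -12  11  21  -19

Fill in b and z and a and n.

The known cells in row 6 total 38, leaving 50 − 38 = 12 for the blank.
The known cells in column 4 total 37, leaving 50 − 37 = 13 for the blank.
The known cells in row 3 total 44, leaving 50 − 44 = 6 for the blank.
The known cells in row 1 total 35, leaving 50 − 35 = 15 for the blank.

b = 12, z = 13, a = 15, n = 6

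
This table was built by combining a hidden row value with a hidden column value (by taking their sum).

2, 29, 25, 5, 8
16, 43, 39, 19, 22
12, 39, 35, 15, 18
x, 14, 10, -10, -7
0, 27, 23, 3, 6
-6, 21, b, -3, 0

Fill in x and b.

The difference between any two rows is the same in every column — this is an addition table with the headers hidden.
Row 4 minus row 1 is 14 − 29 = -15, so its entry in column 1 is 2 + (-15) = -13.
Row 6 minus row 1 is 21 − 29 = -8, so its entry in column 3 is 25 + (-8) = 17.

x = -13, b = 17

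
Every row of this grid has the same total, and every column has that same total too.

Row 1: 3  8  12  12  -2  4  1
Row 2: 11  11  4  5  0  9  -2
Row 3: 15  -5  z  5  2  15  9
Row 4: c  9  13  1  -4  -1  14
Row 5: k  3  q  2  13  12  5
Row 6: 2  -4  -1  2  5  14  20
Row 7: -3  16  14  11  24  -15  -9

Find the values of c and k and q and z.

Rows 1 and 2 both sum to 38, so that's the common total.
Row 3: 15 − 5 + 5 + 2 + 15 + 9 = 41, so its missing entry is 38 − 41 = -3.
Column 3: 12 + 4 − 3 + 13 − 1 + 14 = 39, so its missing entry is 38 − 39 = -1.
Row 5: 3 − 1 + 2 + 13 + 12 + 5 = 34, so its missing entry is 38 − 34 = 4.
Row 4: 9 + 13 + 1 − 4 − 1 + 14 = 32, so its missing entry is 38 − 32 = 6.

c = 6, k = 4, q = -1, z = -3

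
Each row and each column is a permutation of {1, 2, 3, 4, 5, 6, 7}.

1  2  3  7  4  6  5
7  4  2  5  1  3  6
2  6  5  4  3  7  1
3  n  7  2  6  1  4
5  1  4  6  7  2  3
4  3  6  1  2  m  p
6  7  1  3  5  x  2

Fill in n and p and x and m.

Cell (4,2): row 4 already has {1, 2, 3, 4, 6, 7} → 5.
Cell (6,7): column 7 already has {1, 2, 3, 4, 5, 6} → 7.
For row 6, column 6: row 6 already has {1, 2, 3, 4, 6, 7}; that leaves 5.
Cell (7,6): row 7 already has {1, 2, 3, 5, 6, 7} → 4.

n = 5, p = 7, x = 4, m = 5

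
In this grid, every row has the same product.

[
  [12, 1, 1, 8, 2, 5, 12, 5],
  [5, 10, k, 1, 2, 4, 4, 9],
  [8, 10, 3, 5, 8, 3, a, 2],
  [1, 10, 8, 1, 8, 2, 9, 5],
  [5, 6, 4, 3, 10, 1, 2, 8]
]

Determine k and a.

k = 4, a = 1

Rows 1 and 5 each multiply to 57600, so every row has product 57600.
Row 2: 5×10×1×2×4×4×9 = 14400, so the missing entry is 57600 ÷ 14400 = 4.
Row 3: 8×10×3×5×8×3×2 = 57600, so the missing entry is 57600 ÷ 57600 = 1.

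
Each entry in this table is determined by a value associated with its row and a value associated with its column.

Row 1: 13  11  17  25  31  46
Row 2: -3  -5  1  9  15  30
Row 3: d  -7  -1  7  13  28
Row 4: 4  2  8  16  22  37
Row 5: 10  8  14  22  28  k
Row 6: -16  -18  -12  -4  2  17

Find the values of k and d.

The difference between any two rows is the same in every column — this is an addition table with the headers hidden.
Row 5 minus row 1 is 28 − 31 = -3, so its entry in column 6 is 46 + (-3) = 43.
Row 3 minus row 1 is 13 − 31 = -18, so its entry in column 1 is 13 + (-18) = -5.

k = 43, d = -5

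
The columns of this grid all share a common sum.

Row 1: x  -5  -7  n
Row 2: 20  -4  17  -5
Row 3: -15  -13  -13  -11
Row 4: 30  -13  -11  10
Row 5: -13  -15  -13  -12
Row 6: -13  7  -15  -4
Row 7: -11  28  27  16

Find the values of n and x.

n = -9, x = -13

Columns 2 and 3 both add up to -15, so every column sums to -15.
Column 4: -5 − 11 + 10 − 12 − 4 + 16 = -6, so the missing entry is -15 − (-6) = -9.
Column 1: 20 − 15 + 30 − 13 − 13 − 11 = -2, so the missing entry is -15 − (-2) = -13.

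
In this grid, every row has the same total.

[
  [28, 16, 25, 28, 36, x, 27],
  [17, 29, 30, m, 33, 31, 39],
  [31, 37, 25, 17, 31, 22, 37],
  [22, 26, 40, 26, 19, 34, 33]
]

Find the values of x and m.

x = 40, m = 21

Row 3 sums to 200 and so does row 4; that's the common total.
In row 1 the known cells total 160, leaving 200 − 160 = 40.
In row 2 the known cells total 179, leaving 200 − 179 = 21.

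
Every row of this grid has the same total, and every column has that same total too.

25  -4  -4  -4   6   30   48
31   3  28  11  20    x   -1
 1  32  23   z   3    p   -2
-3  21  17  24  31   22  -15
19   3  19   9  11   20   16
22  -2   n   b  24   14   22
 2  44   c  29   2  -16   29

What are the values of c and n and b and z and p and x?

Rows 1 and 4 both sum to 97, so that's the common total.
Row 7 has 2 + 44 + 29 + 2 − 16 + 29 = 90; the blank must be 97 − 90 = 7.
Row 2 has 31 + 3 + 28 + 11 + 20 − 1 = 92; the blank must be 97 − 92 = 5.
Column 6 has 30 + 5 + 22 + 20 + 14 − 16 = 75; the blank must be 97 − 75 = 22.
Row 3 has 1 + 32 + 23 + 3 + 22 − 2 = 79; the blank must be 97 − 79 = 18.
Column 4 has -4 + 11 + 18 + 24 + 9 + 29 = 87; the blank must be 97 − 87 = 10.
Row 6 has 22 − 2 + 10 + 24 + 14 + 22 = 90; the blank must be 97 − 90 = 7.

c = 7, n = 7, b = 10, z = 18, p = 22, x = 5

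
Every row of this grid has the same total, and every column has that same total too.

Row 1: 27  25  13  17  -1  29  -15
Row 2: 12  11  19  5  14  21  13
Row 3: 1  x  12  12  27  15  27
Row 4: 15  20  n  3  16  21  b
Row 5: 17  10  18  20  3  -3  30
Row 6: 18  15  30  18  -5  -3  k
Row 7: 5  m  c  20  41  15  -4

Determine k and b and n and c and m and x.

Rows 1 and 2 both sum to 95, so that's the common total.
The known cells in row 3 total 94, leaving 95 − 94 = 1 for the blank.
The known cells in column 2 total 82, leaving 95 − 82 = 13 for the blank.
The known cells in row 7 total 90, leaving 95 − 90 = 5 for the blank.
The known cells in row 6 total 73, leaving 95 − 73 = 22 for the blank.
The known cells in column 7 total 73, leaving 95 − 73 = 22 for the blank.
The known cells in row 4 total 97, leaving 95 − 97 = -2 for the blank.

k = 22, b = 22, n = -2, c = 5, m = 13, x = 1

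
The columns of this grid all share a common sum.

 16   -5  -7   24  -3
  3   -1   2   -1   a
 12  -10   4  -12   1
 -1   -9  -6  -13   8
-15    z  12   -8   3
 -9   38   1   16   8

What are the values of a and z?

The complete columns each total 6.
Column 5 is missing 6 − 17 = -11 (since -3 + 1 + 8 + 3 + 8 = 17).
Column 2 is missing 6 − 13 = -7 (since -5 − 1 − 10 − 9 + 38 = 13).

a = -11, z = -7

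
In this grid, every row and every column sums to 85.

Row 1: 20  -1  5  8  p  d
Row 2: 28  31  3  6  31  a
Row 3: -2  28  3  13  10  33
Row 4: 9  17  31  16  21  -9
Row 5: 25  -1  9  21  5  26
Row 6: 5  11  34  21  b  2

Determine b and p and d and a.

The known cells in row 6 total 73, leaving 85 − 73 = 12 for the blank.
The known cells in column 5 total 79, leaving 85 − 79 = 6 for the blank.
The known cells in row 1 total 38, leaving 85 − 38 = 47 for the blank.
The known cells in row 2 total 99, leaving 85 − 99 = -14 for the blank.

b = 12, p = 6, d = 47, a = -14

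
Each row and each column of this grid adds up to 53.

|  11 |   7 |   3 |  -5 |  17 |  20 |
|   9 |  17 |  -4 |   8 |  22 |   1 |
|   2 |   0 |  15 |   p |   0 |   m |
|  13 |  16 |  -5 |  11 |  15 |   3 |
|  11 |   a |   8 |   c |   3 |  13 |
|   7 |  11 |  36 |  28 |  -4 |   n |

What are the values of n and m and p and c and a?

Row 6: 7 + 11 + 36 + 28 − 4 = 78, so its missing entry is 53 − 78 = -25.
Column 6: 20 + 1 + 3 + 13 − 25 = 12, so its missing entry is 53 − 12 = 41.
Row 3: 2 + 0 + 15 + 0 + 41 = 58, so its missing entry is 53 − 58 = -5.
Column 4: -5 + 8 − 5 + 11 + 28 = 37, so its missing entry is 53 − 37 = 16.
Row 5: 11 + 8 + 16 + 3 + 13 = 51, so its missing entry is 53 − 51 = 2.

n = -25, m = 41, p = -5, c = 16, a = 2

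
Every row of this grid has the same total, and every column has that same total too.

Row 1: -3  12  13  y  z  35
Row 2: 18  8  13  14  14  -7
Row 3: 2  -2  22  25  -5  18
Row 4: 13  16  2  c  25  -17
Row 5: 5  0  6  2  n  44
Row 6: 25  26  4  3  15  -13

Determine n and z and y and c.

n = 3, z = 8, y = -5, c = 21

Rows 2 and 3 both sum to 60, so that's the common total.
Row 5: 5 + 0 + 6 + 2 + 44 = 57, so its missing entry is 60 − 57 = 3.
Column 5: 14 − 5 + 25 + 3 + 15 = 52, so its missing entry is 60 − 52 = 8.
Row 1: -3 + 12 + 13 + 8 + 35 = 65, so its missing entry is 60 − 65 = -5.
Row 4: 13 + 16 + 2 + 25 − 17 = 39, so its missing entry is 60 − 39 = 21.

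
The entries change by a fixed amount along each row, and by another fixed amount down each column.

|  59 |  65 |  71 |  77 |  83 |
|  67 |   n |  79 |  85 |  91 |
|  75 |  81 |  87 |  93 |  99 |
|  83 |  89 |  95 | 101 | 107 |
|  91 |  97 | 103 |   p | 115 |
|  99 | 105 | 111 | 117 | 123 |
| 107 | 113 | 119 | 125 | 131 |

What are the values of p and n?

Along each row the entries change by 6 per step; down each column they change by 8.
Row 5: from 91 at column 1, stepping by 6 to column 4 gives 109.
Row 2: from 67 at column 1, stepping by 6 to column 2 gives 73.

p = 109, n = 73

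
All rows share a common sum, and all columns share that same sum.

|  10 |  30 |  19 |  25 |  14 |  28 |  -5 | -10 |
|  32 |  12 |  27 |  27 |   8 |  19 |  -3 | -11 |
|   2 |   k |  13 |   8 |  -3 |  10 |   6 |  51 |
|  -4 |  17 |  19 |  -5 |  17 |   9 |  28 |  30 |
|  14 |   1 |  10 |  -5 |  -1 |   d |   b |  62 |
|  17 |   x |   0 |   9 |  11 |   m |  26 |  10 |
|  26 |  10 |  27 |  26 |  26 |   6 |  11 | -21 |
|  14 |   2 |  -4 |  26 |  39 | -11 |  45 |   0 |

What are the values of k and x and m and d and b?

Rows 1 and 2 both sum to 111, so that's the common total.
The known cells in row 3 total 87, leaving 111 − 87 = 24 for the blank.
The known cells in column 7 total 108, leaving 111 − 108 = 3 for the blank.
The known cells in column 2 total 96, leaving 111 − 96 = 15 for the blank.
The known cells in row 6 total 88, leaving 111 − 88 = 23 for the blank.
The known cells in row 5 total 84, leaving 111 − 84 = 27 for the blank.

k = 24, x = 15, m = 23, d = 27, b = 3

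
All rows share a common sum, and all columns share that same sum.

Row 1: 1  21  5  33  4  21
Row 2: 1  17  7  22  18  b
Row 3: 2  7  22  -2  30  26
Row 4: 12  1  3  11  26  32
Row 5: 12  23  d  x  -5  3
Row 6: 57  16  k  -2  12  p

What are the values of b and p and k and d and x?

Rows 1 and 3 both sum to 85, so that's the common total.
Column 4: 33 + 22 − 2 + 11 − 2 = 62, so its missing entry is 85 − 62 = 23.
Row 2: 1 + 17 + 7 + 22 + 18 = 65, so its missing entry is 85 − 65 = 20.
Column 6: 21 + 20 + 26 + 32 + 3 = 102, so its missing entry is 85 − 102 = -17.
Row 5: 12 + 23 + 23 − 5 + 3 = 56, so its missing entry is 85 − 56 = 29.
Row 6: 57 + 16 − 2 + 12 − 17 = 66, so its missing entry is 85 − 66 = 19.

b = 20, p = -17, k = 19, d = 29, x = 23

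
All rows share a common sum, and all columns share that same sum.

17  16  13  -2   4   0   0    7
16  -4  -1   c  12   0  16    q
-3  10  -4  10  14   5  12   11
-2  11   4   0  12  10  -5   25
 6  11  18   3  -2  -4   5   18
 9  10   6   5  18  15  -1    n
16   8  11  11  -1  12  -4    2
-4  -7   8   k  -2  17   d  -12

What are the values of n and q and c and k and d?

n = -7, q = 11, c = 5, k = 23, d = 32

Rows 1 and 3 both sum to 55, so that's the common total.
Row 6: 9 + 10 + 6 + 5 + 18 + 15 − 1 = 62, so its missing entry is 55 − 62 = -7.
Column 8: 7 + 11 + 25 + 18 − 7 + 2 − 12 = 44, so its missing entry is 55 − 44 = 11.
Column 7: 0 + 16 + 12 − 5 + 5 − 1 − 4 = 23, so its missing entry is 55 − 23 = 32.
Row 8: -4 − 7 + 8 − 2 + 17 + 32 − 12 = 32, so its missing entry is 55 − 32 = 23.
Row 2: 16 − 4 − 1 + 12 + 0 + 16 + 11 = 50, so its missing entry is 55 − 50 = 5.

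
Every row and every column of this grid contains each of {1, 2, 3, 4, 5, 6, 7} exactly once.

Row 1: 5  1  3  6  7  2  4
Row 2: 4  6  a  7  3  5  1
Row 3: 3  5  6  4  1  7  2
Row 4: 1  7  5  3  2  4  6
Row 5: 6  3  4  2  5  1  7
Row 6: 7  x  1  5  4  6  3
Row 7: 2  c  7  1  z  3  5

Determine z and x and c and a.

z = 6, x = 2, c = 4, a = 2

At (row 6, col 2): row 6 already has {1, 3, 4, 5, 6, 7}, so the value is 2.
For row 7, column 2: column 2 already has {1, 2, 3, 5, 6, 7}; that leaves 4.
For row 2, column 3: row 2 already has {1, 3, 4, 5, 6, 7}; that leaves 2.
Cell (7,5): row 7 already has {1, 2, 3, 4, 5, 7} → 6.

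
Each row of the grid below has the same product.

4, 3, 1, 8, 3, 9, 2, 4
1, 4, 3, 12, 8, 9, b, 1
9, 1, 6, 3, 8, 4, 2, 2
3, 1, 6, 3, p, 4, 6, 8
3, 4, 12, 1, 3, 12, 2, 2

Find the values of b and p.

Rows 1 and 3 each multiply to 20736, so every row has product 20736.
Row 2: 1×4×3×12×8×9×1 = 10368, so the missing entry is 20736 ÷ 10368 = 2.
Row 4: 3×1×6×3×4×6×8 = 10368, so the missing entry is 20736 ÷ 10368 = 2.

b = 2, p = 2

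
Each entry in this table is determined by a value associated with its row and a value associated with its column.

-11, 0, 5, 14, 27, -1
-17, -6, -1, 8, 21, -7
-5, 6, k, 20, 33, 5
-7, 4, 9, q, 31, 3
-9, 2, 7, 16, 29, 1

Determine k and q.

k = 11, q = 18

The difference between any two rows is the same in every column — this is an addition table with the headers hidden.
Row 3 minus row 1 is 5 − (-1) = 6, so its entry in column 3 is 5 + 6 = 11.
Row 4 minus row 1 is 3 − (-1) = 4, so its entry in column 4 is 14 + 4 = 18.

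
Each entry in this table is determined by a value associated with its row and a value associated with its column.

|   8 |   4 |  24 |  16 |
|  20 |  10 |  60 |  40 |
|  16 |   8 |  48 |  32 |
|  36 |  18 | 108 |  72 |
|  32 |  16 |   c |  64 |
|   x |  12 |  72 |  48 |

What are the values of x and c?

Each row is a constant multiple of every other row — this is a multiplication table with the headers hidden.
Row 6 is 12/4 = 3/1 times row 1, so its entry in column 1 is 8 × 3/1 = 24.
Row 5 is 16/4 = 4/1 times row 1, so its entry in column 3 is 24 × 4/1 = 96.

x = 24, c = 96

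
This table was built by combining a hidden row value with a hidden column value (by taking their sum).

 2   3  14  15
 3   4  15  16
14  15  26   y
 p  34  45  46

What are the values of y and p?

The difference between any two rows is the same in every column — this is an addition table with the headers hidden.
Row 3 minus row 1 is 26 − 14 = 12, so its entry in column 4 is 15 + 12 = 27.
Row 4 minus row 1 is 45 − 14 = 31, so its entry in column 1 is 2 + 31 = 33.

y = 27, p = 33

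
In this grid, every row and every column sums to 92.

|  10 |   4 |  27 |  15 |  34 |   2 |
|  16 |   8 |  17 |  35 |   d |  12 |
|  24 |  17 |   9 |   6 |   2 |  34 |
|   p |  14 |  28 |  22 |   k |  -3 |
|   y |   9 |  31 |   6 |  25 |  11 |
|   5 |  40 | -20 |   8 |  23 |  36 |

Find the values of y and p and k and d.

Row 5: 9 + 31 + 6 + 25 + 11 = 82, so its missing entry is 92 − 82 = 10.
Row 2: 16 + 8 + 17 + 35 + 12 = 88, so its missing entry is 92 − 88 = 4.
Column 5: 34 + 4 + 2 + 25 + 23 = 88, so its missing entry is 92 − 88 = 4.
Row 4: 14 + 28 + 22 + 4 − 3 = 65, so its missing entry is 92 − 65 = 27.

y = 10, p = 27, k = 4, d = 4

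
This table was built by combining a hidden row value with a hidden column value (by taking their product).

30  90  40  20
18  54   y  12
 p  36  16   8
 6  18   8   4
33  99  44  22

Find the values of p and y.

p = 12, y = 24

Each row is a constant multiple of every other row — this is a multiplication table with the headers hidden.
Row 3 is 8/20 = 2/5 times row 1, so its entry in column 1 is 30 × 2/5 = 12.
Row 2 is 12/20 = 3/5 times row 1, so its entry in column 3 is 40 × 3/5 = 24.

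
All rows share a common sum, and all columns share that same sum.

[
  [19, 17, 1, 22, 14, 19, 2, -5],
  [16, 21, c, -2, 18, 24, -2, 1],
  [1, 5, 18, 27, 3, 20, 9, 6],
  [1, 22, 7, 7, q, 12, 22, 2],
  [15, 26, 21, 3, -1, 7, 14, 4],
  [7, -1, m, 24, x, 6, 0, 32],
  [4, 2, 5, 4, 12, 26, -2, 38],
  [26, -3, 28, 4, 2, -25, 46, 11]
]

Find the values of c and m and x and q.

c = 13, m = -4, x = 25, q = 16

Rows 1 and 3 both sum to 89, so that's the common total.
Row 2: 16 + 21 − 2 + 18 + 24 − 2 + 1 = 76, so its missing entry is 89 − 76 = 13.
Row 4: 1 + 22 + 7 + 7 + 12 + 22 + 2 = 73, so its missing entry is 89 − 73 = 16.
Column 5: 14 + 18 + 3 + 16 − 1 + 12 + 2 = 64, so its missing entry is 89 − 64 = 25.
Row 6: 7 − 1 + 24 + 25 + 6 + 0 + 32 = 93, so its missing entry is 89 − 93 = -4.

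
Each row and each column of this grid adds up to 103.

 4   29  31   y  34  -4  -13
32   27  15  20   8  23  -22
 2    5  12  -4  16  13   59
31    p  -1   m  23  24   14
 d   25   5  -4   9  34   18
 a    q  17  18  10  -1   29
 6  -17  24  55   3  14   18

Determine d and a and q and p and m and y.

d = 16, a = 12, q = 18, p = 16, m = -4, y = 22

Row 5 has 25 + 5 − 4 + 9 + 34 + 18 = 87; the blank must be 103 − 87 = 16.
Row 1 has 4 + 29 + 31 + 34 − 4 − 13 = 81; the blank must be 103 − 81 = 22.
Column 4 has 22 + 20 − 4 − 4 + 18 + 55 = 107; the blank must be 103 − 107 = -4.
Row 4 has 31 − 1 − 4 + 23 + 24 + 14 = 87; the blank must be 103 − 87 = 16.
Column 2 has 29 + 27 + 5 + 16 + 25 − 17 = 85; the blank must be 103 − 85 = 18.
Row 6 has 18 + 17 + 18 + 10 − 1 + 29 = 91; the blank must be 103 − 91 = 12.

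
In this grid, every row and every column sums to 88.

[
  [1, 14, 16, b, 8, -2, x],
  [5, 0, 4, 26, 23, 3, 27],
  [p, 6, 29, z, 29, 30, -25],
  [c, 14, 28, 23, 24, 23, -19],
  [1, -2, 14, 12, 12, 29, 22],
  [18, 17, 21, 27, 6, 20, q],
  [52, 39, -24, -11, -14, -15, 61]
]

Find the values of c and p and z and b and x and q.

c = -5, p = 16, z = 3, b = 8, x = 43, q = -21

Row 4: 14 + 28 + 23 + 24 + 23 − 19 = 93, so its missing entry is 88 − 93 = -5.
Column 1: 1 + 5 − 5 + 1 + 18 + 52 = 72, so its missing entry is 88 − 72 = 16.
Row 3: 16 + 6 + 29 + 29 + 30 − 25 = 85, so its missing entry is 88 − 85 = 3.
Column 4: 26 + 3 + 23 + 12 + 27 − 11 = 80, so its missing entry is 88 − 80 = 8.
Row 1: 1 + 14 + 16 + 8 + 8 − 2 = 45, so its missing entry is 88 − 45 = 43.
Row 6: 18 + 17 + 21 + 27 + 6 + 20 = 109, so its missing entry is 88 − 109 = -21.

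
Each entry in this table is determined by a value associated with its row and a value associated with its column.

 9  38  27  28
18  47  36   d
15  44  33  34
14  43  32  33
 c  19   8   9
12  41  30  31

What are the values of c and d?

c = -10, d = 37

The difference between any two rows is the same in every column — this is an addition table with the headers hidden.
Row 5 minus row 1 is 19 − 38 = -19, so its entry in column 1 is 9 + (-19) = -10.
Row 2 minus row 1 is 47 − 38 = 9, so its entry in column 4 is 28 + 9 = 37.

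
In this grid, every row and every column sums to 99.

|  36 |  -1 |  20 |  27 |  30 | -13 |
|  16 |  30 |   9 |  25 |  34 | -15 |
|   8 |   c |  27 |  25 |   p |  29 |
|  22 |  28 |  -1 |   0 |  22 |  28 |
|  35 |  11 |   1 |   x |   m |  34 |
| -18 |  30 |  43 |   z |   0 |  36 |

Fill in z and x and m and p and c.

z = 8, x = 14, m = 4, p = 9, c = 1

Column 2: -1 + 30 + 28 + 11 + 30 = 98, so its missing entry is 99 − 98 = 1.
Row 3: 8 + 1 + 27 + 25 + 29 = 90, so its missing entry is 99 − 90 = 9.
Column 5: 30 + 34 + 9 + 22 + 0 = 95, so its missing entry is 99 − 95 = 4.
Row 5: 35 + 11 + 1 + 4 + 34 = 85, so its missing entry is 99 − 85 = 14.
Row 6: -18 + 30 + 43 + 0 + 36 = 91, so its missing entry is 99 − 91 = 8.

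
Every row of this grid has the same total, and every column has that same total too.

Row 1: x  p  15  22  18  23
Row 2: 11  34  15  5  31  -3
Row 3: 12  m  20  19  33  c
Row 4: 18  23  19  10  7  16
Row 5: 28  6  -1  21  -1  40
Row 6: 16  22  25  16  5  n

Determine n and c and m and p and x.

Rows 2 and 4 both sum to 93, so that's the common total.
Row 6 has 16 + 22 + 25 + 16 + 5 = 84; the blank must be 93 − 84 = 9.
Column 1 has 11 + 12 + 18 + 28 + 16 = 85; the blank must be 93 − 85 = 8.
Row 1 has 8 + 15 + 22 + 18 + 23 = 86; the blank must be 93 − 86 = 7.
Column 2 has 7 + 34 + 23 + 6 + 22 = 92; the blank must be 93 − 92 = 1.
Row 3 has 12 + 1 + 20 + 19 + 33 = 85; the blank must be 93 − 85 = 8.

n = 9, c = 8, m = 1, p = 7, x = 8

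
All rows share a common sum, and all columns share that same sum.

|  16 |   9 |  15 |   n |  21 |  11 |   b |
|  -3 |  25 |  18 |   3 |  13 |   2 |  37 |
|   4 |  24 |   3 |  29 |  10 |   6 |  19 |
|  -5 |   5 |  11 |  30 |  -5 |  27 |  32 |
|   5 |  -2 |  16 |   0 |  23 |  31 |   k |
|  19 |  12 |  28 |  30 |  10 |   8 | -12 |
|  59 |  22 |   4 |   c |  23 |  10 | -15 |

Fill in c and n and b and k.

c = -8, n = 11, b = 12, k = 22

Rows 2 and 3 both sum to 95, so that's the common total.
Row 5: 5 − 2 + 16 + 0 + 23 + 31 = 73, so its missing entry is 95 − 73 = 22.
Row 7: 59 + 22 + 4 + 23 + 10 − 15 = 103, so its missing entry is 95 − 103 = -8.
Column 7: 37 + 19 + 32 + 22 − 12 − 15 = 83, so its missing entry is 95 − 83 = 12.
Row 1: 16 + 9 + 15 + 21 + 11 + 12 = 84, so its missing entry is 95 − 84 = 11.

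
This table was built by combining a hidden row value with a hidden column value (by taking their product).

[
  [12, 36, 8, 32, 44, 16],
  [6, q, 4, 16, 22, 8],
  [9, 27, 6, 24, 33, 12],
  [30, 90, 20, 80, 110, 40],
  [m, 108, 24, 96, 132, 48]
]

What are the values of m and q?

Each row is a constant multiple of every other row — this is a multiplication table with the headers hidden.
Row 5 is 132/44 = 3/1 times row 1, so its entry in column 1 is 12 × 3/1 = 36.
Row 2 is 22/44 = 1/2 times row 1, so its entry in column 2 is 36 × 1/2 = 18.

m = 36, q = 18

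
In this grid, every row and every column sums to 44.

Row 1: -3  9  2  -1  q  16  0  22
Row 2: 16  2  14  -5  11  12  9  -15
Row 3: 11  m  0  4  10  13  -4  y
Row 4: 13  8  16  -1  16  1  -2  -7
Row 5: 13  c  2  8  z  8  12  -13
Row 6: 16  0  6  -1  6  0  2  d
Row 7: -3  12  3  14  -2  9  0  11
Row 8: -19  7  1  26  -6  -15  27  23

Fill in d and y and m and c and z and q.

Row 1 has -3 + 9 + 2 − 1 + 16 + 0 + 22 = 45; the blank must be 44 − 45 = -1.
Column 5 has -1 + 11 + 10 + 16 + 6 − 2 − 6 = 34; the blank must be 44 − 34 = 10.
Row 6 has 16 + 0 + 6 − 1 + 6 + 0 + 2 = 29; the blank must be 44 − 29 = 15.
Column 8 has 22 − 15 − 7 − 13 + 15 + 11 + 23 = 36; the blank must be 44 − 36 = 8.
Row 3 has 11 + 0 + 4 + 10 + 13 − 4 + 8 = 42; the blank must be 44 − 42 = 2.
Row 5 has 13 + 2 + 8 + 10 + 8 + 12 − 13 = 40; the blank must be 44 − 40 = 4.

d = 15, y = 8, m = 2, c = 4, z = 10, q = -1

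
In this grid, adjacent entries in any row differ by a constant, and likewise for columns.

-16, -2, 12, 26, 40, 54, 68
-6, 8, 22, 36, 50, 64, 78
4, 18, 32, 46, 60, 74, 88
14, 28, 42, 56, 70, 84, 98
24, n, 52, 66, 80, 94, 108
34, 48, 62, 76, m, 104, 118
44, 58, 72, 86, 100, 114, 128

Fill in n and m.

Along each row the entries change by 14 per step; down each column they change by 10.
Row 5: from 24 at column 1, stepping by 14 to column 2 gives 38.
Row 6: from 34 at column 1, stepping by 14 to column 5 gives 90.

n = 38, m = 90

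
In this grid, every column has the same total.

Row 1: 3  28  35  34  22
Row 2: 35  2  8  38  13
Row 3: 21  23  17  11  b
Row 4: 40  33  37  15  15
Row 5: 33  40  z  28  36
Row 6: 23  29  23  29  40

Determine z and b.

Columns 2 and 4 both add up to 155, so every column sums to 155.
Column 3: 35 + 8 + 17 + 37 + 23 = 120, so the missing entry is 155 − 120 = 35.
Column 5: 22 + 13 + 15 + 36 + 40 = 126, so the missing entry is 155 − 126 = 29.

z = 35, b = 29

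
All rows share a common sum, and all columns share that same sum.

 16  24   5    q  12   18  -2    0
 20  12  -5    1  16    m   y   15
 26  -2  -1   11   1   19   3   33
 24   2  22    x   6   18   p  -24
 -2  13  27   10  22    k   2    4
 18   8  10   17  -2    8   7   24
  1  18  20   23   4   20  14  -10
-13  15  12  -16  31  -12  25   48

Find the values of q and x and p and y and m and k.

q = 17, x = 27, p = 15, y = 26, m = 5, k = 14

Rows 3 and 6 both sum to 90, so that's the common total.
Row 1: 16 + 24 + 5 + 12 + 18 − 2 + 0 = 73, so its missing entry is 90 − 73 = 17.
Row 5: -2 + 13 + 27 + 10 + 22 + 2 + 4 = 76, so its missing entry is 90 − 76 = 14.
Column 6: 18 + 19 + 18 + 14 + 8 + 20 − 12 = 85, so its missing entry is 90 − 85 = 5.
Column 4: 17 + 1 + 11 + 10 + 17 + 23 − 16 = 63, so its missing entry is 90 − 63 = 27.
Row 4: 24 + 2 + 22 + 27 + 6 + 18 − 24 = 75, so its missing entry is 90 − 75 = 15.
Row 2: 20 + 12 − 5 + 1 + 16 + 5 + 15 = 64, so its missing entry is 90 − 64 = 26.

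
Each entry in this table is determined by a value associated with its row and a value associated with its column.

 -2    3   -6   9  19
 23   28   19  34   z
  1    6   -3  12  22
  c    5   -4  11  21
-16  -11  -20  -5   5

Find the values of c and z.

c = 0, z = 44

The difference between any two rows is the same in every column — this is an addition table with the headers hidden.
Row 4 minus row 1 is -4 − (-6) = 2, so its entry in column 1 is -2 + 2 = 0.
Row 2 minus row 1 is 19 − (-6) = 25, so its entry in column 5 is 19 + 25 = 44.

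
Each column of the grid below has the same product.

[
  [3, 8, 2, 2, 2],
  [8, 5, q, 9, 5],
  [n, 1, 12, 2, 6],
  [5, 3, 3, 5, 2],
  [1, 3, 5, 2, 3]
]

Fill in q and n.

Columns 4 and 5 each multiply to 360, so every column has product 360.
Column 3: 2×12×3×5 = 360, so the missing entry is 360 ÷ 360 = 1.
Column 1: 3×8×5×1 = 120, so the missing entry is 360 ÷ 120 = 3.

q = 1, n = 3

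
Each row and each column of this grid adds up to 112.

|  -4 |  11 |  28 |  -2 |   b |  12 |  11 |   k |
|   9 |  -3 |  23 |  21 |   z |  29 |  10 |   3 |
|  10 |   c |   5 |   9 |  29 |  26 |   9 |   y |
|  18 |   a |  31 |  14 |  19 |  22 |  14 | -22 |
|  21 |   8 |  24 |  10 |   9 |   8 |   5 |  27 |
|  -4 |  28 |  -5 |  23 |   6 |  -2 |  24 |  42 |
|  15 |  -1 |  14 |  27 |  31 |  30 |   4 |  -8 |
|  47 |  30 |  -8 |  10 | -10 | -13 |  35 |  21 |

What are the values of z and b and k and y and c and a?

z = 20, b = 8, k = 48, y = 1, c = 23, a = 16

Row 4 has 18 + 31 + 14 + 19 + 22 + 14 − 22 = 96; the blank must be 112 − 96 = 16.
Column 2 has 11 − 3 + 16 + 8 + 28 − 1 + 30 = 89; the blank must be 112 − 89 = 23.
Row 3 has 10 + 23 + 5 + 9 + 29 + 26 + 9 = 111; the blank must be 112 − 111 = 1.
Column 8 has 3 + 1 − 22 + 27 + 42 − 8 + 21 = 64; the blank must be 112 − 64 = 48.
Row 1 has -4 + 11 + 28 − 2 + 12 + 11 + 48 = 104; the blank must be 112 − 104 = 8.
Row 2 has 9 − 3 + 23 + 21 + 29 + 10 + 3 = 92; the blank must be 112 − 92 = 20.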